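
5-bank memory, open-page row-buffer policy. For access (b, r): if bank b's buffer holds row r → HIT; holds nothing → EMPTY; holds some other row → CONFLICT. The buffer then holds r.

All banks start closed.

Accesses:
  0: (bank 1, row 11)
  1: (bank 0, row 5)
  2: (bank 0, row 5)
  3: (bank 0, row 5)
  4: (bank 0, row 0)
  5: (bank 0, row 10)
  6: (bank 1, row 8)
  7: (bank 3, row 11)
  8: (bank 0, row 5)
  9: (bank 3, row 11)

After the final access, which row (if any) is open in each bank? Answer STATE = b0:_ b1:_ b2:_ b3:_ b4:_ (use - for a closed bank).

  [0] b1 r11: no row ⇒ E
  [1] b0 r5: no row ⇒ E
  [2] b0 r5: had r5 ⇒ H
  [3] b0 r5: had r5 ⇒ H
  [4] b0 r0: had r5 ⇒ C
  [5] b0 r10: had r0 ⇒ C
  [6] b1 r8: had r11 ⇒ C
  [7] b3 r11: no row ⇒ E
  [8] b0 r5: had r10 ⇒ C
  [9] b3 r11: had r11 ⇒ H

STATE = b0:5 b1:8 b2:- b3:11 b4:-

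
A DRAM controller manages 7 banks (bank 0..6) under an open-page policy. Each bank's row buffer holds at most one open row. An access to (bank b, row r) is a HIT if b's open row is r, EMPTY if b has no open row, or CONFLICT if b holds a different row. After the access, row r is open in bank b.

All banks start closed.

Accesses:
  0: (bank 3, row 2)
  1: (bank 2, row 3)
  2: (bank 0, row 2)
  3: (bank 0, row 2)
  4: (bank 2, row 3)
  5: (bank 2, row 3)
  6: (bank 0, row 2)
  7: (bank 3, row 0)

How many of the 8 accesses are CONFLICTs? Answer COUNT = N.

step 0: bank3 None->2 [EMPTY]
step 1: bank2 None->3 [EMPTY]
step 2: bank0 None->2 [EMPTY]
step 3: bank0 2->2 [HIT]
step 4: bank2 3->3 [HIT]
step 5: bank2 3->3 [HIT]
step 6: bank0 2->2 [HIT]
step 7: bank3 2->0 [CONFLICT]

COUNT = 1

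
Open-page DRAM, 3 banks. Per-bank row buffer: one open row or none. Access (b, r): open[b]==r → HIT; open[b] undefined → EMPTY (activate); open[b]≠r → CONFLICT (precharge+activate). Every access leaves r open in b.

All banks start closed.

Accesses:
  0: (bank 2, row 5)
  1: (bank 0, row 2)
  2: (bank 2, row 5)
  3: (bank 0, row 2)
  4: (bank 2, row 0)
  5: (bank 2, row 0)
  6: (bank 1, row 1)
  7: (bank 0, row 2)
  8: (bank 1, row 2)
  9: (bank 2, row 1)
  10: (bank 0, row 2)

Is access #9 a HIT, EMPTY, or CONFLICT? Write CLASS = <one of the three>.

CLASS = CONFLICT

  [0] b2 r5: no row ⇒ E
  [1] b0 r2: no row ⇒ E
  [2] b2 r5: had r5 ⇒ H
  [3] b0 r2: had r2 ⇒ H
  [4] b2 r0: had r5 ⇒ C
  [5] b2 r0: had r0 ⇒ H
  [6] b1 r1: no row ⇒ E
  [7] b0 r2: had r2 ⇒ H
  [8] b1 r2: had r1 ⇒ C
  [9] b2 r1: had r0 ⇒ C
  [10] b0 r2: had r2 ⇒ H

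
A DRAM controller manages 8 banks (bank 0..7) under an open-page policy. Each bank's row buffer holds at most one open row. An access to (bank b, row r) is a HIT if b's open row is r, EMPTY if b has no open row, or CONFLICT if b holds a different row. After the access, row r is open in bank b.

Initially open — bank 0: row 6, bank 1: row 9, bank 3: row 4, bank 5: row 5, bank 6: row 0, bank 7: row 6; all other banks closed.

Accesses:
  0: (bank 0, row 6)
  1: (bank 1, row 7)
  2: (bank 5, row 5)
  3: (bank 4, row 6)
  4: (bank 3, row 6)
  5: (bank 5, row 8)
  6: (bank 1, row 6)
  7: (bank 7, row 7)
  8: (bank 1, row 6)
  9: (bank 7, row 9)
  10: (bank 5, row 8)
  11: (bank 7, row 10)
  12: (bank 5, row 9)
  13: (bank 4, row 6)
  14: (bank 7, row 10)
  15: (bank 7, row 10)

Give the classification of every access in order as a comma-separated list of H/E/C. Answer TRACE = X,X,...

TRACE = H,C,H,E,C,C,C,C,H,C,H,C,C,H,H,H

  [0] b0 r6: had r6 ⇒ H
  [1] b1 r7: had r9 ⇒ C
  [2] b5 r5: had r5 ⇒ H
  [3] b4 r6: no row ⇒ E
  [4] b3 r6: had r4 ⇒ C
  [5] b5 r8: had r5 ⇒ C
  [6] b1 r6: had r7 ⇒ C
  [7] b7 r7: had r6 ⇒ C
  [8] b1 r6: had r6 ⇒ H
  [9] b7 r9: had r7 ⇒ C
  [10] b5 r8: had r8 ⇒ H
  [11] b7 r10: had r9 ⇒ C
  [12] b5 r9: had r8 ⇒ C
  [13] b4 r6: had r6 ⇒ H
  [14] b7 r10: had r10 ⇒ H
  [15] b7 r10: had r10 ⇒ H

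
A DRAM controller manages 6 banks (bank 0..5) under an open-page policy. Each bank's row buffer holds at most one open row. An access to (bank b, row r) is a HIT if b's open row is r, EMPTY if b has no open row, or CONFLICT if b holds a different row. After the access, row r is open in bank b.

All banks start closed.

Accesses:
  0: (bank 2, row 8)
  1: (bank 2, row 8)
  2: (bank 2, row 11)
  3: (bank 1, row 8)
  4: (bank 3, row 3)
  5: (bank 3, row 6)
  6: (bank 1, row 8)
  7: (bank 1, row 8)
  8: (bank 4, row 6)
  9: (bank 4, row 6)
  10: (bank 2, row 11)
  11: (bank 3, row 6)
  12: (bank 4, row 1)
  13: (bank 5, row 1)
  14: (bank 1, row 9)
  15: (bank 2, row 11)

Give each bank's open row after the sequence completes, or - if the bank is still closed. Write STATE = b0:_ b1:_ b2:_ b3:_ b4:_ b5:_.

  [0] b2 r8: no row ⇒ E
  [1] b2 r8: had r8 ⇒ H
  [2] b2 r11: had r8 ⇒ C
  [3] b1 r8: no row ⇒ E
  [4] b3 r3: no row ⇒ E
  [5] b3 r6: had r3 ⇒ C
  [6] b1 r8: had r8 ⇒ H
  [7] b1 r8: had r8 ⇒ H
  [8] b4 r6: no row ⇒ E
  [9] b4 r6: had r6 ⇒ H
  [10] b2 r11: had r11 ⇒ H
  [11] b3 r6: had r6 ⇒ H
  [12] b4 r1: had r6 ⇒ C
  [13] b5 r1: no row ⇒ E
  [14] b1 r9: had r8 ⇒ C
  [15] b2 r11: had r11 ⇒ H

STATE = b0:- b1:9 b2:11 b3:6 b4:1 b5:1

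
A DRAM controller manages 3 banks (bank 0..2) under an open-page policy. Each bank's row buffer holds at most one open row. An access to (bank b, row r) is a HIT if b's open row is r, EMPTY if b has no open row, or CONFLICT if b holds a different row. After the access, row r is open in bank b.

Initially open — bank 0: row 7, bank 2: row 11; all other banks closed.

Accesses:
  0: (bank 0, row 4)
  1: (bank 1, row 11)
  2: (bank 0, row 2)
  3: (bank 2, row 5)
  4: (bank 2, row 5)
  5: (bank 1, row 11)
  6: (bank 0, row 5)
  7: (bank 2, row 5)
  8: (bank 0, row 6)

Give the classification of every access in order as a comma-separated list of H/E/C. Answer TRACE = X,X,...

#0 (0,4) C  (was 7)
#1 (1,11) E
#2 (0,2) C  (was 4)
#3 (2,5) C  (was 11)
#4 (2,5) H  (was 5)
#5 (1,11) H  (was 11)
#6 (0,5) C  (was 2)
#7 (2,5) H  (was 5)
#8 (0,6) C  (was 5)

TRACE = C,E,C,C,H,H,C,H,C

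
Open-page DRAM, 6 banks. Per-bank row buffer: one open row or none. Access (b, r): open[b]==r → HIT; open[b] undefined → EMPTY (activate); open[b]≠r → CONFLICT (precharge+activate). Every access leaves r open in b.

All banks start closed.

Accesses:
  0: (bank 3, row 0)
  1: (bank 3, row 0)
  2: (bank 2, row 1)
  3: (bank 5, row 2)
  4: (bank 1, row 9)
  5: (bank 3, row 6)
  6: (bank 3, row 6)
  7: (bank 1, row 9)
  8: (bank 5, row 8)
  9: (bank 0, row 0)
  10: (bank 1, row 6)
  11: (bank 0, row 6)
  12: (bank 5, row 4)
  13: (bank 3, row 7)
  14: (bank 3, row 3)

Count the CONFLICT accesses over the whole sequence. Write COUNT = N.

COUNT = 7

step 0: bank3 None->0 [EMPTY]
step 1: bank3 0->0 [HIT]
step 2: bank2 None->1 [EMPTY]
step 3: bank5 None->2 [EMPTY]
step 4: bank1 None->9 [EMPTY]
step 5: bank3 0->6 [CONFLICT]
step 6: bank3 6->6 [HIT]
step 7: bank1 9->9 [HIT]
step 8: bank5 2->8 [CONFLICT]
step 9: bank0 None->0 [EMPTY]
step 10: bank1 9->6 [CONFLICT]
step 11: bank0 0->6 [CONFLICT]
step 12: bank5 8->4 [CONFLICT]
step 13: bank3 6->7 [CONFLICT]
step 14: bank3 7->3 [CONFLICT]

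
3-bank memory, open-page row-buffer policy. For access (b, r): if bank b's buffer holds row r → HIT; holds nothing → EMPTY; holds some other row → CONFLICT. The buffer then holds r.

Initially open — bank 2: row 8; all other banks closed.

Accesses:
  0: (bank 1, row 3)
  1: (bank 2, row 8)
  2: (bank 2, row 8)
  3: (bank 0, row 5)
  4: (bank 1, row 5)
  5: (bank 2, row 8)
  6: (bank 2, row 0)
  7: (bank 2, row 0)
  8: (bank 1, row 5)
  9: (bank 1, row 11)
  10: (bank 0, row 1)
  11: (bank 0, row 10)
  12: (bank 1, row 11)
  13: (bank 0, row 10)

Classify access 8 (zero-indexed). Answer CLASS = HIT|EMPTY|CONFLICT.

CLASS = HIT

step 0: bank1 None->3 [EMPTY]
step 1: bank2 8->8 [HIT]
step 2: bank2 8->8 [HIT]
step 3: bank0 None->5 [EMPTY]
step 4: bank1 3->5 [CONFLICT]
step 5: bank2 8->8 [HIT]
step 6: bank2 8->0 [CONFLICT]
step 7: bank2 0->0 [HIT]
step 8: bank1 5->5 [HIT]
step 9: bank1 5->11 [CONFLICT]
step 10: bank0 5->1 [CONFLICT]
step 11: bank0 1->10 [CONFLICT]
step 12: bank1 11->11 [HIT]
step 13: bank0 10->10 [HIT]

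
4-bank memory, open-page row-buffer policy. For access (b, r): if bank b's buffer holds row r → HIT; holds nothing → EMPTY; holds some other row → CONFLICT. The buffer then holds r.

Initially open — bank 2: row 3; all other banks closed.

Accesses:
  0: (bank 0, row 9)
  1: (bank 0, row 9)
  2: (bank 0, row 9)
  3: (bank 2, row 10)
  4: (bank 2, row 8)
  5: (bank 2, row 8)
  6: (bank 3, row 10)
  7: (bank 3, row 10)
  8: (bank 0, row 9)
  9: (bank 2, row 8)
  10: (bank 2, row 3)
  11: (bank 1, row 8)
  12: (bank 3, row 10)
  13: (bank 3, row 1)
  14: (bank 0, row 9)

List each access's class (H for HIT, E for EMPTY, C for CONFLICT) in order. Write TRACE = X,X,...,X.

step 0: bank0 None->9 [EMPTY]
step 1: bank0 9->9 [HIT]
step 2: bank0 9->9 [HIT]
step 3: bank2 3->10 [CONFLICT]
step 4: bank2 10->8 [CONFLICT]
step 5: bank2 8->8 [HIT]
step 6: bank3 None->10 [EMPTY]
step 7: bank3 10->10 [HIT]
step 8: bank0 9->9 [HIT]
step 9: bank2 8->8 [HIT]
step 10: bank2 8->3 [CONFLICT]
step 11: bank1 None->8 [EMPTY]
step 12: bank3 10->10 [HIT]
step 13: bank3 10->1 [CONFLICT]
step 14: bank0 9->9 [HIT]

TRACE = E,H,H,C,C,H,E,H,H,H,C,E,H,C,H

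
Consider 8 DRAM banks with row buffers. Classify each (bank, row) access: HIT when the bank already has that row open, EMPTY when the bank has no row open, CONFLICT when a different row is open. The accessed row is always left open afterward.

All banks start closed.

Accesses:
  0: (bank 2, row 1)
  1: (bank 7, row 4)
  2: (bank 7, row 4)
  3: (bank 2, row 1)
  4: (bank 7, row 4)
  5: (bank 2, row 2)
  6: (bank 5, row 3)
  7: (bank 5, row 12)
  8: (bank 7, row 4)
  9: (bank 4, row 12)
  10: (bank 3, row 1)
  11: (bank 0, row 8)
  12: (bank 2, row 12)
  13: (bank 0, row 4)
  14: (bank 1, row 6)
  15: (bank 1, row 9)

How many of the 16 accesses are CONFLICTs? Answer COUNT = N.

COUNT = 5

step 0: bank2 None->1 [EMPTY]
step 1: bank7 None->4 [EMPTY]
step 2: bank7 4->4 [HIT]
step 3: bank2 1->1 [HIT]
step 4: bank7 4->4 [HIT]
step 5: bank2 1->2 [CONFLICT]
step 6: bank5 None->3 [EMPTY]
step 7: bank5 3->12 [CONFLICT]
step 8: bank7 4->4 [HIT]
step 9: bank4 None->12 [EMPTY]
step 10: bank3 None->1 [EMPTY]
step 11: bank0 None->8 [EMPTY]
step 12: bank2 2->12 [CONFLICT]
step 13: bank0 8->4 [CONFLICT]
step 14: bank1 None->6 [EMPTY]
step 15: bank1 6->9 [CONFLICT]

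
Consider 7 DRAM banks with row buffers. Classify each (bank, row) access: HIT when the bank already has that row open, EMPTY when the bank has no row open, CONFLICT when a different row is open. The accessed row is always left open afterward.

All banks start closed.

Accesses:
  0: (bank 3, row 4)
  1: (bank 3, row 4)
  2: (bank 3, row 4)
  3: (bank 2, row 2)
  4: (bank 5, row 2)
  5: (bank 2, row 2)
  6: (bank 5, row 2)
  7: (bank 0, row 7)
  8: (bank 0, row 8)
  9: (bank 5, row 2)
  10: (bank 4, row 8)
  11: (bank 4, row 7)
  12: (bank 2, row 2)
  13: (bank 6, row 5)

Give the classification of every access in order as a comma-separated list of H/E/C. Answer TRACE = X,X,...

TRACE = E,H,H,E,E,H,H,E,C,H,E,C,H,E

  [0] b3 r4: no row ⇒ E
  [1] b3 r4: had r4 ⇒ H
  [2] b3 r4: had r4 ⇒ H
  [3] b2 r2: no row ⇒ E
  [4] b5 r2: no row ⇒ E
  [5] b2 r2: had r2 ⇒ H
  [6] b5 r2: had r2 ⇒ H
  [7] b0 r7: no row ⇒ E
  [8] b0 r8: had r7 ⇒ C
  [9] b5 r2: had r2 ⇒ H
  [10] b4 r8: no row ⇒ E
  [11] b4 r7: had r8 ⇒ C
  [12] b2 r2: had r2 ⇒ H
  [13] b6 r5: no row ⇒ E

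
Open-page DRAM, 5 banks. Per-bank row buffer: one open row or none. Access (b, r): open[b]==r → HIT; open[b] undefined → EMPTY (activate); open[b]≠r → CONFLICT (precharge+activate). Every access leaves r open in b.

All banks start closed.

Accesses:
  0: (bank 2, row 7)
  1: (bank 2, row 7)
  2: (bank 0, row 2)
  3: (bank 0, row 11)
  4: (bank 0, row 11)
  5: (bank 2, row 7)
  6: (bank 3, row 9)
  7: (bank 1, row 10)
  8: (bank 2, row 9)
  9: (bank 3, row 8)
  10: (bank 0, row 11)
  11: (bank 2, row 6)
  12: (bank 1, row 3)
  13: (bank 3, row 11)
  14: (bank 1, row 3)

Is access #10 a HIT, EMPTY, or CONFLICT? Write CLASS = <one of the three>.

#0 (2,7) E
#1 (2,7) H  (was 7)
#2 (0,2) E
#3 (0,11) C  (was 2)
#4 (0,11) H  (was 11)
#5 (2,7) H  (was 7)
#6 (3,9) E
#7 (1,10) E
#8 (2,9) C  (was 7)
#9 (3,8) C  (was 9)
#10 (0,11) H  (was 11)
#11 (2,6) C  (was 9)
#12 (1,3) C  (was 10)
#13 (3,11) C  (was 8)
#14 (1,3) H  (was 3)

CLASS = HIT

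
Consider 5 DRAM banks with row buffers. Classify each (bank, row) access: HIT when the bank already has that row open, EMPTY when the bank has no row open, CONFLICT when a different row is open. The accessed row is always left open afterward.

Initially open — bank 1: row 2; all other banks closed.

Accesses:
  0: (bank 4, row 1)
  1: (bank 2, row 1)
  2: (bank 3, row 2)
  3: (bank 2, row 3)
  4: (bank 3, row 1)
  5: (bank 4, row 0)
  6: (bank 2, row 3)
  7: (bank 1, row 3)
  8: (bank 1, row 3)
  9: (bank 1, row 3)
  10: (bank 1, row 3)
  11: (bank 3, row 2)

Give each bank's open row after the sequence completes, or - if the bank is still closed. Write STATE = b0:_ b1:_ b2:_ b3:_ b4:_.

step 0: bank4 None->1 [EMPTY]
step 1: bank2 None->1 [EMPTY]
step 2: bank3 None->2 [EMPTY]
step 3: bank2 1->3 [CONFLICT]
step 4: bank3 2->1 [CONFLICT]
step 5: bank4 1->0 [CONFLICT]
step 6: bank2 3->3 [HIT]
step 7: bank1 2->3 [CONFLICT]
step 8: bank1 3->3 [HIT]
step 9: bank1 3->3 [HIT]
step 10: bank1 3->3 [HIT]
step 11: bank3 1->2 [CONFLICT]

STATE = b0:- b1:3 b2:3 b3:2 b4:0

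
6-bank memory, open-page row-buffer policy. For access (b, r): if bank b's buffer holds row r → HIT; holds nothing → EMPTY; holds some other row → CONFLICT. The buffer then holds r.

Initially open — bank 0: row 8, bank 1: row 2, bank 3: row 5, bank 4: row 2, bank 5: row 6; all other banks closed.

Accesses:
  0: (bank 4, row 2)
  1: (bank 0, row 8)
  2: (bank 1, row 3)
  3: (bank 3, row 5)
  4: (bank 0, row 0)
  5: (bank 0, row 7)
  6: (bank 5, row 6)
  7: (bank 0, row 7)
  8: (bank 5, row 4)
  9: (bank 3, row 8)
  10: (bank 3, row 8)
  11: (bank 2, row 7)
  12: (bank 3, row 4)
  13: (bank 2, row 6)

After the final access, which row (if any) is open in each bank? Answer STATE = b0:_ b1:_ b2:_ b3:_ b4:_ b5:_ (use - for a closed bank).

STATE = b0:7 b1:3 b2:6 b3:4 b4:2 b5:4

step 0: bank4 2->2 [HIT]
step 1: bank0 8->8 [HIT]
step 2: bank1 2->3 [CONFLICT]
step 3: bank3 5->5 [HIT]
step 4: bank0 8->0 [CONFLICT]
step 5: bank0 0->7 [CONFLICT]
step 6: bank5 6->6 [HIT]
step 7: bank0 7->7 [HIT]
step 8: bank5 6->4 [CONFLICT]
step 9: bank3 5->8 [CONFLICT]
step 10: bank3 8->8 [HIT]
step 11: bank2 None->7 [EMPTY]
step 12: bank3 8->4 [CONFLICT]
step 13: bank2 7->6 [CONFLICT]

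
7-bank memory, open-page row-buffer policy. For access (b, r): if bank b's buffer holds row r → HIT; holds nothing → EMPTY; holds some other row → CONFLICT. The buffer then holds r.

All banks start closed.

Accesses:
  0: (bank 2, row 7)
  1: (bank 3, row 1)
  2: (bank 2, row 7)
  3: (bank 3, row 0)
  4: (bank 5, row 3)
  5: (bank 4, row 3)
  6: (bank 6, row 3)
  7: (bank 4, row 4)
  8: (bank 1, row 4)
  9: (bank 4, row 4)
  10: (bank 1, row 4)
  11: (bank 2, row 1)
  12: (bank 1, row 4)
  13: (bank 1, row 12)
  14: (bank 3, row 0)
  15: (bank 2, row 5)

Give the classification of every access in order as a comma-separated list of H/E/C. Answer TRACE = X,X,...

0: bank 2 row 7 — prev None → EMPTY
1: bank 3 row 1 — prev None → EMPTY
2: bank 2 row 7 — prev 7 → HIT
3: bank 3 row 0 — prev 1 → CONFLICT
4: bank 5 row 3 — prev None → EMPTY
5: bank 4 row 3 — prev None → EMPTY
6: bank 6 row 3 — prev None → EMPTY
7: bank 4 row 4 — prev 3 → CONFLICT
8: bank 1 row 4 — prev None → EMPTY
9: bank 4 row 4 — prev 4 → HIT
10: bank 1 row 4 — prev 4 → HIT
11: bank 2 row 1 — prev 7 → CONFLICT
12: bank 1 row 4 — prev 4 → HIT
13: bank 1 row 12 — prev 4 → CONFLICT
14: bank 3 row 0 — prev 0 → HIT
15: bank 2 row 5 — prev 1 → CONFLICT

TRACE = E,E,H,C,E,E,E,C,E,H,H,C,H,C,H,C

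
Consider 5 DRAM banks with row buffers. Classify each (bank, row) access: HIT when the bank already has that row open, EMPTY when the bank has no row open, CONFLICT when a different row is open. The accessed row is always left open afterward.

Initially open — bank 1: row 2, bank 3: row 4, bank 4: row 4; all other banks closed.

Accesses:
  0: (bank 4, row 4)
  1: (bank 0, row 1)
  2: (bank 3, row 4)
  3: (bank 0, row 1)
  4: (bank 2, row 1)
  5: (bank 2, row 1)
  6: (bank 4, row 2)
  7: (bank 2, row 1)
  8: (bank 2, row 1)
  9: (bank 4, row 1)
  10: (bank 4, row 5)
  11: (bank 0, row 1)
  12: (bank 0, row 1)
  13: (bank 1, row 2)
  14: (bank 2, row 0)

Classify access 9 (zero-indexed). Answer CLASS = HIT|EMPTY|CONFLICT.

CLASS = CONFLICT

step 0: bank4 4->4 [HIT]
step 1: bank0 None->1 [EMPTY]
step 2: bank3 4->4 [HIT]
step 3: bank0 1->1 [HIT]
step 4: bank2 None->1 [EMPTY]
step 5: bank2 1->1 [HIT]
step 6: bank4 4->2 [CONFLICT]
step 7: bank2 1->1 [HIT]
step 8: bank2 1->1 [HIT]
step 9: bank4 2->1 [CONFLICT]
step 10: bank4 1->5 [CONFLICT]
step 11: bank0 1->1 [HIT]
step 12: bank0 1->1 [HIT]
step 13: bank1 2->2 [HIT]
step 14: bank2 1->0 [CONFLICT]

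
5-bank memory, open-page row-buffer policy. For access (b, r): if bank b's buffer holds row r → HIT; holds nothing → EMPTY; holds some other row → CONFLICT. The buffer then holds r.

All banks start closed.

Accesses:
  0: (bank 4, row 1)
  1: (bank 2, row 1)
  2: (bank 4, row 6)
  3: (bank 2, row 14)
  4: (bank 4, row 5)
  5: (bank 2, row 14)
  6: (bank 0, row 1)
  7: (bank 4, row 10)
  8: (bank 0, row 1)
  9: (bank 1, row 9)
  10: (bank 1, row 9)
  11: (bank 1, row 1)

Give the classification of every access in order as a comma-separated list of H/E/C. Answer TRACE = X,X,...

TRACE = E,E,C,C,C,H,E,C,H,E,H,C

step 0: bank4 None->1 [EMPTY]
step 1: bank2 None->1 [EMPTY]
step 2: bank4 1->6 [CONFLICT]
step 3: bank2 1->14 [CONFLICT]
step 4: bank4 6->5 [CONFLICT]
step 5: bank2 14->14 [HIT]
step 6: bank0 None->1 [EMPTY]
step 7: bank4 5->10 [CONFLICT]
step 8: bank0 1->1 [HIT]
step 9: bank1 None->9 [EMPTY]
step 10: bank1 9->9 [HIT]
step 11: bank1 9->1 [CONFLICT]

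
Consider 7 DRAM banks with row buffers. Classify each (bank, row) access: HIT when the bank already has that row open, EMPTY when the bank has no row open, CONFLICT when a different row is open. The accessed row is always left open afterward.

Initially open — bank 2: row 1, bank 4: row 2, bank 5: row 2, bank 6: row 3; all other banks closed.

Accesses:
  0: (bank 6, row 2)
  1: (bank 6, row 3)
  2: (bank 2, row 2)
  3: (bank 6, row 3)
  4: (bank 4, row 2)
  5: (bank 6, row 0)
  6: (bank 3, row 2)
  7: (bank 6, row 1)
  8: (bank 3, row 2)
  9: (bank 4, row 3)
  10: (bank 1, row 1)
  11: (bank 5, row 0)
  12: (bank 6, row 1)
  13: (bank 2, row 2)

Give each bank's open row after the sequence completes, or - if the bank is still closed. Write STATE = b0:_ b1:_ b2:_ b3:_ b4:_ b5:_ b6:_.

0: bank 6 row 2 — prev 3 → CONFLICT
1: bank 6 row 3 — prev 2 → CONFLICT
2: bank 2 row 2 — prev 1 → CONFLICT
3: bank 6 row 3 — prev 3 → HIT
4: bank 4 row 2 — prev 2 → HIT
5: bank 6 row 0 — prev 3 → CONFLICT
6: bank 3 row 2 — prev None → EMPTY
7: bank 6 row 1 — prev 0 → CONFLICT
8: bank 3 row 2 — prev 2 → HIT
9: bank 4 row 3 — prev 2 → CONFLICT
10: bank 1 row 1 — prev None → EMPTY
11: bank 5 row 0 — prev 2 → CONFLICT
12: bank 6 row 1 — prev 1 → HIT
13: bank 2 row 2 — prev 2 → HIT

STATE = b0:- b1:1 b2:2 b3:2 b4:3 b5:0 b6:1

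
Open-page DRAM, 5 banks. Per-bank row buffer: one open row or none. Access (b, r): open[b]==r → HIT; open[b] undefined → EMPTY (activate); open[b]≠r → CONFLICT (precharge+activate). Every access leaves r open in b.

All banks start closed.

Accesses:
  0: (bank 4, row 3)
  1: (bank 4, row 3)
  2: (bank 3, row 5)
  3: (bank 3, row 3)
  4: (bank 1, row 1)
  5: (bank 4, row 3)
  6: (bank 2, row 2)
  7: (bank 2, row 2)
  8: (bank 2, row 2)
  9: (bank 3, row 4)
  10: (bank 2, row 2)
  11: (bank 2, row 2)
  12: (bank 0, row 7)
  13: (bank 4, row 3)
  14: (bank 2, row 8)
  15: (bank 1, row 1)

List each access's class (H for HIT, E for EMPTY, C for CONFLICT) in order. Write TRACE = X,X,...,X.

0: bank 4 row 3 — prev None → EMPTY
1: bank 4 row 3 — prev 3 → HIT
2: bank 3 row 5 — prev None → EMPTY
3: bank 3 row 3 — prev 5 → CONFLICT
4: bank 1 row 1 — prev None → EMPTY
5: bank 4 row 3 — prev 3 → HIT
6: bank 2 row 2 — prev None → EMPTY
7: bank 2 row 2 — prev 2 → HIT
8: bank 2 row 2 — prev 2 → HIT
9: bank 3 row 4 — prev 3 → CONFLICT
10: bank 2 row 2 — prev 2 → HIT
11: bank 2 row 2 — prev 2 → HIT
12: bank 0 row 7 — prev None → EMPTY
13: bank 4 row 3 — prev 3 → HIT
14: bank 2 row 8 — prev 2 → CONFLICT
15: bank 1 row 1 — prev 1 → HIT

TRACE = E,H,E,C,E,H,E,H,H,C,H,H,E,H,C,H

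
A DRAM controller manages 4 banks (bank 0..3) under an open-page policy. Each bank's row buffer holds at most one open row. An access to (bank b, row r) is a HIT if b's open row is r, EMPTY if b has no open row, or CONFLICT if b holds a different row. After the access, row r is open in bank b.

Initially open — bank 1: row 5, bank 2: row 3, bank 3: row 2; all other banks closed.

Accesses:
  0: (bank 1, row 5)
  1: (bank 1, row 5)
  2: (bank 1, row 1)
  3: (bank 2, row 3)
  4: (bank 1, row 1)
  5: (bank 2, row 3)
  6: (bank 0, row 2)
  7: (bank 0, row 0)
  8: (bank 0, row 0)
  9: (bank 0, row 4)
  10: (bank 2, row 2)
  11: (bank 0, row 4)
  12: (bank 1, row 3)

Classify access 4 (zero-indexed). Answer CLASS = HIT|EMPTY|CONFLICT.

CLASS = HIT

  [0] b1 r5: had r5 ⇒ H
  [1] b1 r5: had r5 ⇒ H
  [2] b1 r1: had r5 ⇒ C
  [3] b2 r3: had r3 ⇒ H
  [4] b1 r1: had r1 ⇒ H
  [5] b2 r3: had r3 ⇒ H
  [6] b0 r2: no row ⇒ E
  [7] b0 r0: had r2 ⇒ C
  [8] b0 r0: had r0 ⇒ H
  [9] b0 r4: had r0 ⇒ C
  [10] b2 r2: had r3 ⇒ C
  [11] b0 r4: had r4 ⇒ H
  [12] b1 r3: had r1 ⇒ C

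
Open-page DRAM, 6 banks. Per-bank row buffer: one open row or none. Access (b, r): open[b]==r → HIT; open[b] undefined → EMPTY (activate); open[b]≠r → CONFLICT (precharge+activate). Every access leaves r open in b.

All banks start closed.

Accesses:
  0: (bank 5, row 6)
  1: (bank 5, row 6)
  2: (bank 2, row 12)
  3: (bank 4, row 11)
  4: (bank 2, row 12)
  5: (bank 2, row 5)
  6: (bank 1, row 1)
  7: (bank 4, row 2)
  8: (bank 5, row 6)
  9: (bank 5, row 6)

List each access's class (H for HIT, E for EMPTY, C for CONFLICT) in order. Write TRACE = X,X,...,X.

step 0: bank5 None->6 [EMPTY]
step 1: bank5 6->6 [HIT]
step 2: bank2 None->12 [EMPTY]
step 3: bank4 None->11 [EMPTY]
step 4: bank2 12->12 [HIT]
step 5: bank2 12->5 [CONFLICT]
step 6: bank1 None->1 [EMPTY]
step 7: bank4 11->2 [CONFLICT]
step 8: bank5 6->6 [HIT]
step 9: bank5 6->6 [HIT]

TRACE = E,H,E,E,H,C,E,C,H,H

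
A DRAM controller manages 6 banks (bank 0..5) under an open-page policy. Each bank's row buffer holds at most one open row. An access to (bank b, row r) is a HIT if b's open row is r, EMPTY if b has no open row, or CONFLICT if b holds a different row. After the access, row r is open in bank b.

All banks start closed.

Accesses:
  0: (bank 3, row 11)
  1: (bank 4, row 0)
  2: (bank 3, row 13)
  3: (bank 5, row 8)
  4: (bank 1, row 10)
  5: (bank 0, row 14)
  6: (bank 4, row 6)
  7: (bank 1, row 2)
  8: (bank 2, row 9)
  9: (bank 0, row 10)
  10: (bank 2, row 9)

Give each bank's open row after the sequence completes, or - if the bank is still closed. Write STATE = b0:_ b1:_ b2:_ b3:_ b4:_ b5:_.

0: bank 3 row 11 — prev None → EMPTY
1: bank 4 row 0 — prev None → EMPTY
2: bank 3 row 13 — prev 11 → CONFLICT
3: bank 5 row 8 — prev None → EMPTY
4: bank 1 row 10 — prev None → EMPTY
5: bank 0 row 14 — prev None → EMPTY
6: bank 4 row 6 — prev 0 → CONFLICT
7: bank 1 row 2 — prev 10 → CONFLICT
8: bank 2 row 9 — prev None → EMPTY
9: bank 0 row 10 — prev 14 → CONFLICT
10: bank 2 row 9 — prev 9 → HIT

STATE = b0:10 b1:2 b2:9 b3:13 b4:6 b5:8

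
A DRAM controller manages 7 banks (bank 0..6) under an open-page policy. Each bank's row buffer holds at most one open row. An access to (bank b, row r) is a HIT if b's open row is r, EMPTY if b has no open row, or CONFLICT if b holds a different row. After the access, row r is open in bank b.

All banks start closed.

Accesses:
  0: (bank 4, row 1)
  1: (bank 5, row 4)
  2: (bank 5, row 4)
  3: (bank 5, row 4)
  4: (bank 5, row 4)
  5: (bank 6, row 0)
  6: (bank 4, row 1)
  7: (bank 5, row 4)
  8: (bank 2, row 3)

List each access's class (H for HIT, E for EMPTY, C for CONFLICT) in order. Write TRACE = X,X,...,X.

TRACE = E,E,H,H,H,E,H,H,E

0: bank 4 row 1 — prev None → EMPTY
1: bank 5 row 4 — prev None → EMPTY
2: bank 5 row 4 — prev 4 → HIT
3: bank 5 row 4 — prev 4 → HIT
4: bank 5 row 4 — prev 4 → HIT
5: bank 6 row 0 — prev None → EMPTY
6: bank 4 row 1 — prev 1 → HIT
7: bank 5 row 4 — prev 4 → HIT
8: bank 2 row 3 — prev None → EMPTY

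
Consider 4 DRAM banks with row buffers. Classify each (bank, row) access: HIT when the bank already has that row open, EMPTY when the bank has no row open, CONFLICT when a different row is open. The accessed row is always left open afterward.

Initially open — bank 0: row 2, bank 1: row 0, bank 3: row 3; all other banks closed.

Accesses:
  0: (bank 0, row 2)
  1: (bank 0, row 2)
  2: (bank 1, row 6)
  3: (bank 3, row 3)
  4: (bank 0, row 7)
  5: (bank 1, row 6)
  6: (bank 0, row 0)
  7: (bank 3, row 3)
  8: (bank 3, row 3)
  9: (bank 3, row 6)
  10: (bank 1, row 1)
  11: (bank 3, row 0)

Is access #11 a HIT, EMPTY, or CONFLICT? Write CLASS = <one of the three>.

0: bank 0 row 2 — prev 2 → HIT
1: bank 0 row 2 — prev 2 → HIT
2: bank 1 row 6 — prev 0 → CONFLICT
3: bank 3 row 3 — prev 3 → HIT
4: bank 0 row 7 — prev 2 → CONFLICT
5: bank 1 row 6 — prev 6 → HIT
6: bank 0 row 0 — prev 7 → CONFLICT
7: bank 3 row 3 — prev 3 → HIT
8: bank 3 row 3 — prev 3 → HIT
9: bank 3 row 6 — prev 3 → CONFLICT
10: bank 1 row 1 — prev 6 → CONFLICT
11: bank 3 row 0 — prev 6 → CONFLICT

CLASS = CONFLICT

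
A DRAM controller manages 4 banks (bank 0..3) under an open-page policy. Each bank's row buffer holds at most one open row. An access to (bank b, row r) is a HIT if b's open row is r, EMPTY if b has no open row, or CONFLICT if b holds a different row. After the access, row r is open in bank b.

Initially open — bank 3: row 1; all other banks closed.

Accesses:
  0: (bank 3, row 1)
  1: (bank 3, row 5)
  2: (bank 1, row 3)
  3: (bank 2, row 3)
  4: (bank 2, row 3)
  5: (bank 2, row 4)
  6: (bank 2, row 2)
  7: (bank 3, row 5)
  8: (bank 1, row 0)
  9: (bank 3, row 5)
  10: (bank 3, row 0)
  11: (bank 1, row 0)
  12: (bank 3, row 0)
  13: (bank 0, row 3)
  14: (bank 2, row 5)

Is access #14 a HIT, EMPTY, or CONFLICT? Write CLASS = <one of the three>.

CLASS = CONFLICT

step 0: bank3 1->1 [HIT]
step 1: bank3 1->5 [CONFLICT]
step 2: bank1 None->3 [EMPTY]
step 3: bank2 None->3 [EMPTY]
step 4: bank2 3->3 [HIT]
step 5: bank2 3->4 [CONFLICT]
step 6: bank2 4->2 [CONFLICT]
step 7: bank3 5->5 [HIT]
step 8: bank1 3->0 [CONFLICT]
step 9: bank3 5->5 [HIT]
step 10: bank3 5->0 [CONFLICT]
step 11: bank1 0->0 [HIT]
step 12: bank3 0->0 [HIT]
step 13: bank0 None->3 [EMPTY]
step 14: bank2 2->5 [CONFLICT]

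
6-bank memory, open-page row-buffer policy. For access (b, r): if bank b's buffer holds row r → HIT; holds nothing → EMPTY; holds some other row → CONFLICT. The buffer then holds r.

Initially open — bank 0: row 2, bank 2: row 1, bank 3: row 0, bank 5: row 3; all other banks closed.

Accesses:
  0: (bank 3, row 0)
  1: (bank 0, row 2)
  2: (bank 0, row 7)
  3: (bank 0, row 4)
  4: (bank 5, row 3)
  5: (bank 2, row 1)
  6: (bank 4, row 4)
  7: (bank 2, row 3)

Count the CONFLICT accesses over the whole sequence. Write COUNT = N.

COUNT = 3

#0 (3,0) H  (was 0)
#1 (0,2) H  (was 2)
#2 (0,7) C  (was 2)
#3 (0,4) C  (was 7)
#4 (5,3) H  (was 3)
#5 (2,1) H  (was 1)
#6 (4,4) E
#7 (2,3) C  (was 1)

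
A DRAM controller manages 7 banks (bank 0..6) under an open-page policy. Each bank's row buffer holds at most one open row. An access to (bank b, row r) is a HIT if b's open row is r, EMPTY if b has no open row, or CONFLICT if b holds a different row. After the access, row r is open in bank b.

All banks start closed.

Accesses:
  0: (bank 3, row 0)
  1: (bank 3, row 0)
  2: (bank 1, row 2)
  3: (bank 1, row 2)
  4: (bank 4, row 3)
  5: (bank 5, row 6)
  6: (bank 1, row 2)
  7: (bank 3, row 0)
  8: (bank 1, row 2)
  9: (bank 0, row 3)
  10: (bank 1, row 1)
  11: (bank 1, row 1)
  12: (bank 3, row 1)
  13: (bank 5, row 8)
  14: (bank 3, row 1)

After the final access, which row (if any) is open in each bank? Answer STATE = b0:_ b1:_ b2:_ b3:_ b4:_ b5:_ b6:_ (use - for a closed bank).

STATE = b0:3 b1:1 b2:- b3:1 b4:3 b5:8 b6:-

#0 (3,0) E
#1 (3,0) H  (was 0)
#2 (1,2) E
#3 (1,2) H  (was 2)
#4 (4,3) E
#5 (5,6) E
#6 (1,2) H  (was 2)
#7 (3,0) H  (was 0)
#8 (1,2) H  (was 2)
#9 (0,3) E
#10 (1,1) C  (was 2)
#11 (1,1) H  (was 1)
#12 (3,1) C  (was 0)
#13 (5,8) C  (was 6)
#14 (3,1) H  (was 1)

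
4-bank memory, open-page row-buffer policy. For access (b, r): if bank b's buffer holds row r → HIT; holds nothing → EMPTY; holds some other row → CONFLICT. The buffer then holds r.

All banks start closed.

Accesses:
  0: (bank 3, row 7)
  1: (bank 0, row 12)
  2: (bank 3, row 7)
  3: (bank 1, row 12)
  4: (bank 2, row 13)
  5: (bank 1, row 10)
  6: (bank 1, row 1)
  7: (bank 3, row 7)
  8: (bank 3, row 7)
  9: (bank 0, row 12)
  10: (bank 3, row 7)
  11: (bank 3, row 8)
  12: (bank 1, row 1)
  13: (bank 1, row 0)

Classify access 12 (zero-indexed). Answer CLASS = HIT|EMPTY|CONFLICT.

CLASS = HIT

step 0: bank3 None->7 [EMPTY]
step 1: bank0 None->12 [EMPTY]
step 2: bank3 7->7 [HIT]
step 3: bank1 None->12 [EMPTY]
step 4: bank2 None->13 [EMPTY]
step 5: bank1 12->10 [CONFLICT]
step 6: bank1 10->1 [CONFLICT]
step 7: bank3 7->7 [HIT]
step 8: bank3 7->7 [HIT]
step 9: bank0 12->12 [HIT]
step 10: bank3 7->7 [HIT]
step 11: bank3 7->8 [CONFLICT]
step 12: bank1 1->1 [HIT]
step 13: bank1 1->0 [CONFLICT]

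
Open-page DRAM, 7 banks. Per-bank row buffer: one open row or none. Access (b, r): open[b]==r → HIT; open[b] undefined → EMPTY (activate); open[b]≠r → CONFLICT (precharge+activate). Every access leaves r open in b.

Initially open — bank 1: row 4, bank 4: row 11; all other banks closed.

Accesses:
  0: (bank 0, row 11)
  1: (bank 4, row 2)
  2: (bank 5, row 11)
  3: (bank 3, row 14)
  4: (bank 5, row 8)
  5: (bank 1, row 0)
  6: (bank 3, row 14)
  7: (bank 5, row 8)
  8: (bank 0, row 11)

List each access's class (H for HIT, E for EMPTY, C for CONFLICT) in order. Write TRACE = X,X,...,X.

TRACE = E,C,E,E,C,C,H,H,H

step 0: bank0 None->11 [EMPTY]
step 1: bank4 11->2 [CONFLICT]
step 2: bank5 None->11 [EMPTY]
step 3: bank3 None->14 [EMPTY]
step 4: bank5 11->8 [CONFLICT]
step 5: bank1 4->0 [CONFLICT]
step 6: bank3 14->14 [HIT]
step 7: bank5 8->8 [HIT]
step 8: bank0 11->11 [HIT]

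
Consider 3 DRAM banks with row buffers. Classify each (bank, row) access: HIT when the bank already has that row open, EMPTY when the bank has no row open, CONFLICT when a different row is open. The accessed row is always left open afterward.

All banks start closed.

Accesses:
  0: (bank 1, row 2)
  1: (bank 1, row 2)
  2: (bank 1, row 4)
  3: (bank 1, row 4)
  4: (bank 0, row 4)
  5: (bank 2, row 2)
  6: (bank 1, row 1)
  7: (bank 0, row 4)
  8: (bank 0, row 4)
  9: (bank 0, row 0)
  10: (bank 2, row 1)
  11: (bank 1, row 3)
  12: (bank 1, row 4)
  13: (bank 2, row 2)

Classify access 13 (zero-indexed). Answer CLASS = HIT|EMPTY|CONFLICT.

CLASS = CONFLICT

0: bank 1 row 2 — prev None → EMPTY
1: bank 1 row 2 — prev 2 → HIT
2: bank 1 row 4 — prev 2 → CONFLICT
3: bank 1 row 4 — prev 4 → HIT
4: bank 0 row 4 — prev None → EMPTY
5: bank 2 row 2 — prev None → EMPTY
6: bank 1 row 1 — prev 4 → CONFLICT
7: bank 0 row 4 — prev 4 → HIT
8: bank 0 row 4 — prev 4 → HIT
9: bank 0 row 0 — prev 4 → CONFLICT
10: bank 2 row 1 — prev 2 → CONFLICT
11: bank 1 row 3 — prev 1 → CONFLICT
12: bank 1 row 4 — prev 3 → CONFLICT
13: bank 2 row 2 — prev 1 → CONFLICT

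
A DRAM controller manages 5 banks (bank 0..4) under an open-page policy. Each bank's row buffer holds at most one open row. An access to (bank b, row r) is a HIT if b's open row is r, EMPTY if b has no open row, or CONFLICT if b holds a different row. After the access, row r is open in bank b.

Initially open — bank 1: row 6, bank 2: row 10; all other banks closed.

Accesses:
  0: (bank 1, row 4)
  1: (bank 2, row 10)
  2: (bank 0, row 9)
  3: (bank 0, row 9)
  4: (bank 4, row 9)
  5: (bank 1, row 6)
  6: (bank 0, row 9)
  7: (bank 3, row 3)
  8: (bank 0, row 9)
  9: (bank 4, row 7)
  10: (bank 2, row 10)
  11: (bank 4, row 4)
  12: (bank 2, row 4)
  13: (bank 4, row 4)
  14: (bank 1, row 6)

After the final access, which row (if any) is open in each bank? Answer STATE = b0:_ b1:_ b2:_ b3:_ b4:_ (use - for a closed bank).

  [0] b1 r4: had r6 ⇒ C
  [1] b2 r10: had r10 ⇒ H
  [2] b0 r9: no row ⇒ E
  [3] b0 r9: had r9 ⇒ H
  [4] b4 r9: no row ⇒ E
  [5] b1 r6: had r4 ⇒ C
  [6] b0 r9: had r9 ⇒ H
  [7] b3 r3: no row ⇒ E
  [8] b0 r9: had r9 ⇒ H
  [9] b4 r7: had r9 ⇒ C
  [10] b2 r10: had r10 ⇒ H
  [11] b4 r4: had r7 ⇒ C
  [12] b2 r4: had r10 ⇒ C
  [13] b4 r4: had r4 ⇒ H
  [14] b1 r6: had r6 ⇒ H

STATE = b0:9 b1:6 b2:4 b3:3 b4:4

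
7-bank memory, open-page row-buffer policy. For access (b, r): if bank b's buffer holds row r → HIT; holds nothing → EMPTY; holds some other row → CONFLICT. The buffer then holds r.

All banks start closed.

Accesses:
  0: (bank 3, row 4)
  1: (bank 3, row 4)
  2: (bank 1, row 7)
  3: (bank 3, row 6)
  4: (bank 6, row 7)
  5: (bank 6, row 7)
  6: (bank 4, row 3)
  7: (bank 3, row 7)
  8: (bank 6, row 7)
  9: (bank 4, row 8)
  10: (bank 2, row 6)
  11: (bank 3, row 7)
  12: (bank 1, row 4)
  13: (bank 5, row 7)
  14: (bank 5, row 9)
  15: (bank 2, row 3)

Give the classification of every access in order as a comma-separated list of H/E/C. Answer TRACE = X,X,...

step 0: bank3 None->4 [EMPTY]
step 1: bank3 4->4 [HIT]
step 2: bank1 None->7 [EMPTY]
step 3: bank3 4->6 [CONFLICT]
step 4: bank6 None->7 [EMPTY]
step 5: bank6 7->7 [HIT]
step 6: bank4 None->3 [EMPTY]
step 7: bank3 6->7 [CONFLICT]
step 8: bank6 7->7 [HIT]
step 9: bank4 3->8 [CONFLICT]
step 10: bank2 None->6 [EMPTY]
step 11: bank3 7->7 [HIT]
step 12: bank1 7->4 [CONFLICT]
step 13: bank5 None->7 [EMPTY]
step 14: bank5 7->9 [CONFLICT]
step 15: bank2 6->3 [CONFLICT]

TRACE = E,H,E,C,E,H,E,C,H,C,E,H,C,E,C,C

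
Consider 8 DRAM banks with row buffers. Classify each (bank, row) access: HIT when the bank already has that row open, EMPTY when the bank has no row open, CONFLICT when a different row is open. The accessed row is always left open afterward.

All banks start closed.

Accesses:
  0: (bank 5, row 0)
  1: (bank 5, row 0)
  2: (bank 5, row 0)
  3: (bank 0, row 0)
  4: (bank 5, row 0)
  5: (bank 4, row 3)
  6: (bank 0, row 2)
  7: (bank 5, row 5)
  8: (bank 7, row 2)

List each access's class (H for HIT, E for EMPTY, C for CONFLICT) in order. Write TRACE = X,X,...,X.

TRACE = E,H,H,E,H,E,C,C,E

  [0] b5 r0: no row ⇒ E
  [1] b5 r0: had r0 ⇒ H
  [2] b5 r0: had r0 ⇒ H
  [3] b0 r0: no row ⇒ E
  [4] b5 r0: had r0 ⇒ H
  [5] b4 r3: no row ⇒ E
  [6] b0 r2: had r0 ⇒ C
  [7] b5 r5: had r0 ⇒ C
  [8] b7 r2: no row ⇒ E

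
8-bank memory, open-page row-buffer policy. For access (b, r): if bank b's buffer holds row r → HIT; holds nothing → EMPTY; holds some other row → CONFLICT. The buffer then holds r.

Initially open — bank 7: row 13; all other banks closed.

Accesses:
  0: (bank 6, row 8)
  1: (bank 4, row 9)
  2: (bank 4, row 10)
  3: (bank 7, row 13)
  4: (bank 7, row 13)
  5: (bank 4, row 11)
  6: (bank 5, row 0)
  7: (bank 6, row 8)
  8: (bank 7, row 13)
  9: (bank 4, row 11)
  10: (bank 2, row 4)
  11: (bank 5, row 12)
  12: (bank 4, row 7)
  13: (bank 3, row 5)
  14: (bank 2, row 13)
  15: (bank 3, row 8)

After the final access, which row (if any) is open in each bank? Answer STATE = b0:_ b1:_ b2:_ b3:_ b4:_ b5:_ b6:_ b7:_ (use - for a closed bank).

STATE = b0:- b1:- b2:13 b3:8 b4:7 b5:12 b6:8 b7:13

  [0] b6 r8: no row ⇒ E
  [1] b4 r9: no row ⇒ E
  [2] b4 r10: had r9 ⇒ C
  [3] b7 r13: had r13 ⇒ H
  [4] b7 r13: had r13 ⇒ H
  [5] b4 r11: had r10 ⇒ C
  [6] b5 r0: no row ⇒ E
  [7] b6 r8: had r8 ⇒ H
  [8] b7 r13: had r13 ⇒ H
  [9] b4 r11: had r11 ⇒ H
  [10] b2 r4: no row ⇒ E
  [11] b5 r12: had r0 ⇒ C
  [12] b4 r7: had r11 ⇒ C
  [13] b3 r5: no row ⇒ E
  [14] b2 r13: had r4 ⇒ C
  [15] b3 r8: had r5 ⇒ C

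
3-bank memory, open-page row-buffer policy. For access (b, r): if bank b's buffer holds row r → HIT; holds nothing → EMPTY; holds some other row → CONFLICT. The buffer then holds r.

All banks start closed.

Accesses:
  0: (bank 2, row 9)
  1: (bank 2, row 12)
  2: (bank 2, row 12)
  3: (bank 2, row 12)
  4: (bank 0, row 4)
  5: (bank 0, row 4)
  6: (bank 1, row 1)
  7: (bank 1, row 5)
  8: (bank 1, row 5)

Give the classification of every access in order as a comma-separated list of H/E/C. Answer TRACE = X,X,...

TRACE = E,C,H,H,E,H,E,C,H

#0 (2,9) E
#1 (2,12) C  (was 9)
#2 (2,12) H  (was 12)
#3 (2,12) H  (was 12)
#4 (0,4) E
#5 (0,4) H  (was 4)
#6 (1,1) E
#7 (1,5) C  (was 1)
#8 (1,5) H  (was 5)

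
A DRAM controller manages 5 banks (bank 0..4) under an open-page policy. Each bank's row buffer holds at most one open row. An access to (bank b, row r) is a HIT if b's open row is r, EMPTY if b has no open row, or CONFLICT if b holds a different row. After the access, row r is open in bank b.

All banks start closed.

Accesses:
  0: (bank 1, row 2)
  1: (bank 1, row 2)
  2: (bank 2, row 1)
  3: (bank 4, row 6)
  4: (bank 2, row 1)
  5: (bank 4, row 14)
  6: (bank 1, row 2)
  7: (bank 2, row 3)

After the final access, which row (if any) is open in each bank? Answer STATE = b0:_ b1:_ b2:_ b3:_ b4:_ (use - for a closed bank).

STATE = b0:- b1:2 b2:3 b3:- b4:14

#0 (1,2) E
#1 (1,2) H  (was 2)
#2 (2,1) E
#3 (4,6) E
#4 (2,1) H  (was 1)
#5 (4,14) C  (was 6)
#6 (1,2) H  (was 2)
#7 (2,3) C  (was 1)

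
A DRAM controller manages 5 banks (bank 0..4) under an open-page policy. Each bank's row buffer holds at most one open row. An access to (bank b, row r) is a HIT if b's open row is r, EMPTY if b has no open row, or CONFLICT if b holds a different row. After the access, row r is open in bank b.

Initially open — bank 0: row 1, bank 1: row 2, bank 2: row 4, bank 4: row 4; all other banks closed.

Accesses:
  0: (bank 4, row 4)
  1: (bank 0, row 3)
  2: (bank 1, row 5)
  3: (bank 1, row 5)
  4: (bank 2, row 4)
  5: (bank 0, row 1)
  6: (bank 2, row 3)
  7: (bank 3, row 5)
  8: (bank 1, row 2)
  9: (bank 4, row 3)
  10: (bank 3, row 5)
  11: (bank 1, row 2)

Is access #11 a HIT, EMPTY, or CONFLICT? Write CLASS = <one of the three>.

CLASS = HIT

0: bank 4 row 4 — prev 4 → HIT
1: bank 0 row 3 — prev 1 → CONFLICT
2: bank 1 row 5 — prev 2 → CONFLICT
3: bank 1 row 5 — prev 5 → HIT
4: bank 2 row 4 — prev 4 → HIT
5: bank 0 row 1 — prev 3 → CONFLICT
6: bank 2 row 3 — prev 4 → CONFLICT
7: bank 3 row 5 — prev None → EMPTY
8: bank 1 row 2 — prev 5 → CONFLICT
9: bank 4 row 3 — prev 4 → CONFLICT
10: bank 3 row 5 — prev 5 → HIT
11: bank 1 row 2 — prev 2 → HIT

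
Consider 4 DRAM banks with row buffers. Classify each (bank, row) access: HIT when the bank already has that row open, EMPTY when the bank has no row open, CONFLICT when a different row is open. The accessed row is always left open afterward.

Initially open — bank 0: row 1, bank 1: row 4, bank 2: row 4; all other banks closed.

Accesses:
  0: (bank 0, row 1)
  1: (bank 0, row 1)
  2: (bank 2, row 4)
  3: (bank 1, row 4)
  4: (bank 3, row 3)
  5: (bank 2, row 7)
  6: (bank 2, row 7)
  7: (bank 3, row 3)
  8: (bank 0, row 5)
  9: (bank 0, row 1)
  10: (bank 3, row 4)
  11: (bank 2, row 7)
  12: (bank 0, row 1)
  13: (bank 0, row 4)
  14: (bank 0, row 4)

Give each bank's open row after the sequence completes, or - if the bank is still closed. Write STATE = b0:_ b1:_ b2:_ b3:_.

#0 (0,1) H  (was 1)
#1 (0,1) H  (was 1)
#2 (2,4) H  (was 4)
#3 (1,4) H  (was 4)
#4 (3,3) E
#5 (2,7) C  (was 4)
#6 (2,7) H  (was 7)
#7 (3,3) H  (was 3)
#8 (0,5) C  (was 1)
#9 (0,1) C  (was 5)
#10 (3,4) C  (was 3)
#11 (2,7) H  (was 7)
#12 (0,1) H  (was 1)
#13 (0,4) C  (was 1)
#14 (0,4) H  (was 4)

STATE = b0:4 b1:4 b2:7 b3:4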